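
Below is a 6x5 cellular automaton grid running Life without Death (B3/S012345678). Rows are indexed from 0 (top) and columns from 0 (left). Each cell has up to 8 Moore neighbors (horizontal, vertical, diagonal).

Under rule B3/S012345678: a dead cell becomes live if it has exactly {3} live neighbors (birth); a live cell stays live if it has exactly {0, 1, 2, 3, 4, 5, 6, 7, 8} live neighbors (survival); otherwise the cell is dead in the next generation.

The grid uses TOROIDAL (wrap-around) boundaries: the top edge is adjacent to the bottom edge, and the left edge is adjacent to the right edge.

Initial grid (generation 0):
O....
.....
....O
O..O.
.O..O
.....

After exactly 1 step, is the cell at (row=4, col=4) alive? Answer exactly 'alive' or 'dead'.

Simulating step by step:
Generation 0 (given above): 6 live cells
Generation 1: 8 live cells
O....
.....
....O
O..O.
OO..O
O....

Cell (4,4) at generation 1: 1 -> alive

Answer: alive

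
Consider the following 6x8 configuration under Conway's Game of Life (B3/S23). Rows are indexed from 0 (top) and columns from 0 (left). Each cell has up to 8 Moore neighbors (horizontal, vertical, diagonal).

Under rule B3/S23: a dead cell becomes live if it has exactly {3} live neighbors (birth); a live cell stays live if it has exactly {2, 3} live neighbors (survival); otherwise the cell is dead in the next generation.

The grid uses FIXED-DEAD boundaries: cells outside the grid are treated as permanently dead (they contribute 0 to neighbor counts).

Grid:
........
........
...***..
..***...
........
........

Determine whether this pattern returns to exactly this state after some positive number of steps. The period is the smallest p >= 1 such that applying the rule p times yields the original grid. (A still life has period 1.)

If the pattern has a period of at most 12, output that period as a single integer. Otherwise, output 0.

Simulating and comparing each generation to the original:
Gen 0 (original, given above): 6 live cells
Gen 1: 6 live cells, differs from original
Gen 2: 6 live cells, MATCHES original -> period = 2

Answer: 2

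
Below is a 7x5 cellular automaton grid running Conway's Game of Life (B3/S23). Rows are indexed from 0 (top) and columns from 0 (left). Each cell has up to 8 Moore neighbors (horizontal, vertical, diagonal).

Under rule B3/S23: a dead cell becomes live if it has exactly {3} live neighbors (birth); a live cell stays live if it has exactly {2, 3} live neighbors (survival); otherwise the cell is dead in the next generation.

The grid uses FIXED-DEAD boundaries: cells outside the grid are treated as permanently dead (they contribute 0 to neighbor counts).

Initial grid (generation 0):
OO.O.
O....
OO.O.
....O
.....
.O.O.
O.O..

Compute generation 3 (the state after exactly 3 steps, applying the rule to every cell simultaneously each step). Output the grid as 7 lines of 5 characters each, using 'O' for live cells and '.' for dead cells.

Simulating step by step:
Generation 0 (given above): 12 live cells
Generation 1: 8 live cells
OO...
.....
OO...
.....
.....
.OO..
.OO..
Generation 2: 4 live cells
.....
.....
.....
.....
.....
.OO..
.OO..
Generation 3: 4 live cells
(generation 3 grid is the final answer)

Answer: .....
.....
.....
.....
.....
.OO..
.OO..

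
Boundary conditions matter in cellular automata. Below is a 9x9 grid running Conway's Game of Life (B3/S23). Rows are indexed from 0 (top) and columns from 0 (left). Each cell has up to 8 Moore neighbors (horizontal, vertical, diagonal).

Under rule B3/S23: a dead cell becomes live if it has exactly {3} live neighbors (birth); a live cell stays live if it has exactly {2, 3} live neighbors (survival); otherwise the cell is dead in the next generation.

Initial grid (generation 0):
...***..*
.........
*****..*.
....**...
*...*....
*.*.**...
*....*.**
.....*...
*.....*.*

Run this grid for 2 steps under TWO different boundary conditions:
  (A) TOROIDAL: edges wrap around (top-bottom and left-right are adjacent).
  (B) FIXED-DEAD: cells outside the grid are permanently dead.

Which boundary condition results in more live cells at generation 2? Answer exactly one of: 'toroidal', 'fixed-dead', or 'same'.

Under TOROIDAL boundary, generation 2:
....**...
.......*.
...*.**..
*....*...
.***..*.*
..*.***.*
**......*
.*...*...
*...*....
Population = 25

Under FIXED-DEAD boundary, generation 2:
.........
.*...*...
*..*.**..
*....*...
****..*..
***.***..
.........
.........
.........
Population = 19

Comparison: toroidal=25, fixed-dead=19 -> toroidal

Answer: toroidal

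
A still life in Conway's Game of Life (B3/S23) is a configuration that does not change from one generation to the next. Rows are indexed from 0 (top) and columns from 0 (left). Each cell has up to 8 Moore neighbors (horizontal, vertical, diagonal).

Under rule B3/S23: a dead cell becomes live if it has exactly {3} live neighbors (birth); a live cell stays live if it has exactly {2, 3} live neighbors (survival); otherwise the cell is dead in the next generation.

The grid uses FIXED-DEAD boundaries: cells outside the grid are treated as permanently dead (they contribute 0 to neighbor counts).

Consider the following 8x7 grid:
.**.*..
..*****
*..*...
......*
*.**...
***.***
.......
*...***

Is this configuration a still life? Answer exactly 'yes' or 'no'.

Answer: no

Derivation:
Compute generation 1 and compare to generation 0 (given above):
Generation 1:
.**.*..
.....*.
..**..*
.***...
*.***.*
*.*.**.
*..*...
.....*.
Cell (1,2) differs: gen0=1 vs gen1=0 -> NOT a still life.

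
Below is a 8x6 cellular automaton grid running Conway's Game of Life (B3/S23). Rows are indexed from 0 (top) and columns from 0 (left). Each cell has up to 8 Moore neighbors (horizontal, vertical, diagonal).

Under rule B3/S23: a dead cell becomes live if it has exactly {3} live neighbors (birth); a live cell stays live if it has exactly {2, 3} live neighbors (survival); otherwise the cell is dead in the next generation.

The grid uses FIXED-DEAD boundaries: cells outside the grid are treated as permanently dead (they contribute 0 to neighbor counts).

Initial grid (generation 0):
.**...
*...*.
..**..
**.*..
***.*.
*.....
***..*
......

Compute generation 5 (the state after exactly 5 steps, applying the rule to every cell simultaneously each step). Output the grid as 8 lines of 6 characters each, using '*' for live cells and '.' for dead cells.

Answer: ..***.
.*...*
......
......
..*..*
..**..
......
......

Derivation:
Simulating step by step:
Generation 0 (given above): 18 live cells
Generation 1: 13 live cells
.*....
......
*.***.
*...*.
..**..
...*..
**....
.*....
Generation 2: 17 live cells
......
.***..
.*.**.
....*.
..***.
.*.*..
***...
**....
Generation 3: 13 live cells
..*...
.*.**.
.*..*.
.....*
..*.*.
*...*.
......
*.*...
Generation 4: 17 live cells
..**..
.*.**.
..****
...***
...***
...*..
.*....
......
Generation 5: 9 live cells
(generation 5 grid is the final answer)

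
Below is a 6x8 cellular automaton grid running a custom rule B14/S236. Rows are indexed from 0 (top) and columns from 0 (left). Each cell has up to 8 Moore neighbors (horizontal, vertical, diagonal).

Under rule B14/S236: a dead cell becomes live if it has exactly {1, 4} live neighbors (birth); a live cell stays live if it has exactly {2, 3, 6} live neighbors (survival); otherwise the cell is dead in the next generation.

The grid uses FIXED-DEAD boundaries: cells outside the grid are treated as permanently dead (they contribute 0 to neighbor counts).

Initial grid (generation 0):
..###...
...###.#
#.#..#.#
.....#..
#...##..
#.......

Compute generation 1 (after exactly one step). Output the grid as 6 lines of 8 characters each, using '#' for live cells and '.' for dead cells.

Simulating step by step:
Generation 0 (given above): 16 live cells
Generation 1: 18 live cells
(generation 1 grid is the final answer)

Answer: .##....#
#.#..##.
.....#..
..#.####
...###..
...#..#.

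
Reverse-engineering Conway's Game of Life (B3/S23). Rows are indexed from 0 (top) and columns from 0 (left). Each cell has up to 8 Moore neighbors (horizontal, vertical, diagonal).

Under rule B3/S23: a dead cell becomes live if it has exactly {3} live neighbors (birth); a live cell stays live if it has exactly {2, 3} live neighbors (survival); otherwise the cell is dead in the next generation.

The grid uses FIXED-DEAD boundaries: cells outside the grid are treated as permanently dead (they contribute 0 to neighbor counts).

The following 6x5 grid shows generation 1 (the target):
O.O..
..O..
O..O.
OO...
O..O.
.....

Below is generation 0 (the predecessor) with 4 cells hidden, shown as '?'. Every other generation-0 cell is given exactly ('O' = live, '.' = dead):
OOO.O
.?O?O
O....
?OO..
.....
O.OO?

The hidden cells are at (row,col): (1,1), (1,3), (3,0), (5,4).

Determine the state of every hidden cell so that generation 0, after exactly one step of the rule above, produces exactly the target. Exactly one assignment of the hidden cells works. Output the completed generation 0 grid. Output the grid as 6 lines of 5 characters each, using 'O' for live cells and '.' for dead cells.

Answer: OOO.O
.OO.O
O....
OOO..
.....
O.OO.

Derivation:
Hidden generation-0 cells (in order): (1,1), (1,3), (3,0), (5,4).
A hidden cell only influences target cells in its own 3x3 neighborhood. Try each of the 2^4 = 16 assignments, step the completed generation 0 forward once under B3/S23, and compare with the target:
  (1,1)=. (1,3)=. (3,0)=. (5,4)=. -> step gives (0,0)='.' but target has 'O' -> reject
  (1,1)=. (1,3)=. (3,0)=. (5,4)=O -> step gives (0,0)='.' but target has 'O' -> reject
  (1,1)=. (1,3)=. (3,0)=O (5,4)=. -> step gives (0,0)='.' but target has 'O' -> reject
  (1,1)=. (1,3)=. (3,0)=O (5,4)=O -> step gives (0,0)='.' but target has 'O' -> reject
  (1,1)=. (1,3)=O (3,0)=. (5,4)=. -> step gives (0,0)='.' but target has 'O' -> reject
  (1,1)=. (1,3)=O (3,0)=. (5,4)=O -> step gives (0,0)='.' but target has 'O' -> reject
  (1,1)=. (1,3)=O (3,0)=O (5,4)=. -> step gives (0,0)='.' but target has 'O' -> reject
  (1,1)=. (1,3)=O (3,0)=O (5,4)=O -> step gives (0,0)='.' but target has 'O' -> reject
  (1,1)=O (1,3)=. (3,0)=. (5,4)=. -> step gives (3,0)='.' but target has 'O' -> reject
  (1,1)=O (1,3)=. (3,0)=. (5,4)=O -> step gives (3,0)='.' but target has 'O' -> reject
  (1,1)=O (1,3)=. (3,0)=O (5,4)=. -> step reproduces the target at every cell -> ACCEPT
  (1,1)=O (1,3)=. (3,0)=O (5,4)=O -> step gives (4,3)='.' but target has 'O' -> reject
  (1,1)=O (1,3)=O (3,0)=. (5,4)=. -> step gives (0,2)='.' but target has 'O' -> reject
  (1,1)=O (1,3)=O (3,0)=. (5,4)=O -> step gives (0,2)='.' but target has 'O' -> reject
  (1,1)=O (1,3)=O (3,0)=O (5,4)=. -> step gives (0,2)='.' but target has 'O' -> reject
  (1,1)=O (1,3)=O (3,0)=O (5,4)=O -> step gives (0,2)='.' but target has 'O' -> reject
Unique solution: (1,1)=live, (1,3)=dead, (3,0)=live, (5,4)=dead.
Check: live-neighbor counts of every cell in the completed generation 0:
24341
45341
36431
23110
35431
02111
Applying B3/S23 to generation 0 with these counts gives:
O.O..
..O..
O..O.
OO...
O..O.
.....
which matches the target exactly.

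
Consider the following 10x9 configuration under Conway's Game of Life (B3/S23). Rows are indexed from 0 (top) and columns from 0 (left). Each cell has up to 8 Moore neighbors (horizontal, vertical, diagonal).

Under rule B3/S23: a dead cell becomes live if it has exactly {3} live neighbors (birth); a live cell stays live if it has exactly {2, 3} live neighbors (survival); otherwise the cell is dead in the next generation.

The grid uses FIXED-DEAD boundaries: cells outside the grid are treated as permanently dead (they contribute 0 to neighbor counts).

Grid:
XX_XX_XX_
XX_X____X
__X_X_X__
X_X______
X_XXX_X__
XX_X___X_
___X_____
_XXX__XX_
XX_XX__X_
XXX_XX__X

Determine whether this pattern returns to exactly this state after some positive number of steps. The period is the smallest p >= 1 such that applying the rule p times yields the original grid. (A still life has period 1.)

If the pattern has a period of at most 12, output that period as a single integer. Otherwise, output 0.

Simulating and comparing each generation to the original:
Gen 0 (original, given above): 41 live cells
Gen 1: 30 live cells, differs from original
Gen 2: 24 live cells, differs from original
Gen 3: 26 live cells, differs from original
Gen 4: 20 live cells, differs from original
Gen 5: 18 live cells, differs from original
Gen 6: 20 live cells, differs from original
Gen 7: 19 live cells, differs from original
Gen 8: 22 live cells, differs from original
Gen 9: 22 live cells, differs from original
Gen 10: 29 live cells, differs from original
Gen 11: 16 live cells, differs from original
Gen 12: 11 live cells, differs from original
No period found within 12 steps.

Answer: 0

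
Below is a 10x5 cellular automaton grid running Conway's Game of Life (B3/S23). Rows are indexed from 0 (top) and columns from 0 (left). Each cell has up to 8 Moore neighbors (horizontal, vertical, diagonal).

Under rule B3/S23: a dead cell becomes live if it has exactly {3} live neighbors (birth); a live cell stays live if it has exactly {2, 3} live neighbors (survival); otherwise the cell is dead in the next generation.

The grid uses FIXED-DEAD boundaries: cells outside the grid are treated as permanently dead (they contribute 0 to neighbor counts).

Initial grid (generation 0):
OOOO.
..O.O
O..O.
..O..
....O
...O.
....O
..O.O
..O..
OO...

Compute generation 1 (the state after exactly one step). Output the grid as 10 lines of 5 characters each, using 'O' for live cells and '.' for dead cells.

Simulating step by step:
Generation 0 (given above): 17 live cells
Generation 1: 16 live cells
(generation 1 grid is the final answer)

Answer: .OOO.
O...O
.OOO.
...O.
...O.
...OO
....O
.....
..OO.
.O...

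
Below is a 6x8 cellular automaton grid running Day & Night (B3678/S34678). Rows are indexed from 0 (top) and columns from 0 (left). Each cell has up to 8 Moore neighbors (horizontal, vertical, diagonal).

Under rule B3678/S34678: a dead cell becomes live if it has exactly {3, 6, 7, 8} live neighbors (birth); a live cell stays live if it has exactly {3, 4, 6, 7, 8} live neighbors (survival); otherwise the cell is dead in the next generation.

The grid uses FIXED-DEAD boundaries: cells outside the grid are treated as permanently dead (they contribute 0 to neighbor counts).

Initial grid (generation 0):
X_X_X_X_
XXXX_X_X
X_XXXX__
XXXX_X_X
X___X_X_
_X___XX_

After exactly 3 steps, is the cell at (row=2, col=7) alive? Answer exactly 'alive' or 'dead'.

Answer: dead

Derivation:
Simulating step by step:
Generation 0 (given above): 27 live cells
Generation 1: 23 live cells
__X__X__
XX_XXX__
XXXXXX__
X_X_XX__
X__XX_XX
_____X__
Generation 2: 23 live cells
_X_X____
X_X_XXX_
XX_XX_X_
XXXXX___
_X_XX_X_
____X_X_
Generation 3: 19 live cells
__X_XX__
X_X_XX__
XXXX_X__
X_XX____
XX__X___
___X____

Cell (2,7) at generation 3: 0 -> dead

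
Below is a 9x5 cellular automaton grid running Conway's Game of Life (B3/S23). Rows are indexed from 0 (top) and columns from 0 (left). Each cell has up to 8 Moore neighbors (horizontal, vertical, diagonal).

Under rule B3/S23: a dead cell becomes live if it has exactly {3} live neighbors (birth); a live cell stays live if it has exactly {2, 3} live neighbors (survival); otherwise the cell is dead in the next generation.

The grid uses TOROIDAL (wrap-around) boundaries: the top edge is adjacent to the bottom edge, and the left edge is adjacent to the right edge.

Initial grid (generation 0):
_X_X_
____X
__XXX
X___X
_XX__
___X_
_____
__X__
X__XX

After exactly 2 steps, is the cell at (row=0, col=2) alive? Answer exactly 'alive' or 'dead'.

Answer: alive

Derivation:
Simulating step by step:
Generation 0 (given above): 15 live cells
Generation 1: 18 live cells
__XX_
X___X
_____
X___X
XXXXX
__X__
_____
___XX
XX_XX
Generation 2: 13 live cells
__X__
___XX
_____
__X__
__X__
X_X_X
___X_
__XX_
XX___

Cell (0,2) at generation 2: 1 -> alive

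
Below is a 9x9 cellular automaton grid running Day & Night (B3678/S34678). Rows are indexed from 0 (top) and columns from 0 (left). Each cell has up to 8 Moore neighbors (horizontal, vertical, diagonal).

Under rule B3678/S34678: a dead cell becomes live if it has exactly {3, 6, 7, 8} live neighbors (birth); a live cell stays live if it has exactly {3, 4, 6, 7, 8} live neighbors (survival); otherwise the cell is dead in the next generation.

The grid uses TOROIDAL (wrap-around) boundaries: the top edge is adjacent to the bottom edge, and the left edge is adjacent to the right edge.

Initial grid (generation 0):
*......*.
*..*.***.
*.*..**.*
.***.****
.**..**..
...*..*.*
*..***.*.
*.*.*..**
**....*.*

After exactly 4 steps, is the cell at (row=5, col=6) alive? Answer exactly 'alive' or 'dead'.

Answer: alive

Derivation:
Simulating step by step:
Generation 0 (given above): 40 live cells
Generation 1: 37 live cells
*....*.**
*...**.**
*.*...**.
...*..*.*
.*...*.**
**.*..*..
******.**
....*..**
.*......*
Generation 2: 40 live cells
.*..*..**
*....**.*
**.**.*.*
.**..****
....*..**
*.**..*.*
.*****.*.
*...****.
......*..
Generation 3: 36 live cells
.......**
*.**.***.
**..**.*.
***..***.
.......*.
*.*...*.*
.**...**.
.**.*..**
*...*.*..
Generation 4: 37 live cells
**.**..**
*....*.**
**..*.***
**..**.*.
..*..*.*.
......*.*
..*..**..
.**....**
**.*.*...

Cell (5,6) at generation 4: 1 -> alive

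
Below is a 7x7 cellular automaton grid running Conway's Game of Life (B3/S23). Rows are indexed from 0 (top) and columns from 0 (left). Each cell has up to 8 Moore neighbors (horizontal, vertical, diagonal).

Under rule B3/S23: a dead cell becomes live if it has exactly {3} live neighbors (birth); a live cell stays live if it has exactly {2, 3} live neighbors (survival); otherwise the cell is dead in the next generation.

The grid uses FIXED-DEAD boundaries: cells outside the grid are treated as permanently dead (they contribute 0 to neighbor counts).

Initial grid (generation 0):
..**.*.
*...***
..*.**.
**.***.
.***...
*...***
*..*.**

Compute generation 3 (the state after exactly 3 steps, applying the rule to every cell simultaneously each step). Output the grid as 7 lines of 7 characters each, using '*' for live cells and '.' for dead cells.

Simulating step by step:
Generation 0 (given above): 26 live cells
Generation 1: 14 live cells
...*.**
.**...*
*.*....
*....*.
......*
*.....*
......*
Generation 2: 15 live cells
..*..**
.***.**
*.*....
.*.....
.....**
.....**
.......
Generation 3: 17 live cells
(generation 3 grid is the final answer)

Answer: .******
...****
*..*...
.*.....
.....**
.....**
.......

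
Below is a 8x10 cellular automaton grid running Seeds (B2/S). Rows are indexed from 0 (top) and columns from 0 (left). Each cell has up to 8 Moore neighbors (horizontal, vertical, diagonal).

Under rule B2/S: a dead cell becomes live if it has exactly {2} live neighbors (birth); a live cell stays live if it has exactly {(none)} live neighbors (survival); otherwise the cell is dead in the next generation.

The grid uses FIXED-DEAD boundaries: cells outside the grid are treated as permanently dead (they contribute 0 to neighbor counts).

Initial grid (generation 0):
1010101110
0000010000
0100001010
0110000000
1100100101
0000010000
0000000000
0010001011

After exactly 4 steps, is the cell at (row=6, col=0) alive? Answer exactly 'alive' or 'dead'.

Answer: alive

Derivation:
Simulating step by step:
Generation 0 (given above): 22 live cells
Generation 1: 29 live cells
0101000000
1011100001
1000010100
0001011001
0001011010
1100101010
0000011111
0000000100
Generation 2: 15 live cells
1000000000
0000011010
0000000001
0010000000
1100000000
0011000000
1100100000
0000010001
Generation 3: 15 live cells
0000011100
0000000101
0000011110
1000000000
0000000000
0000100000
0000010000
1100100000
Generation 4: 9 live cells
0000000000
0000100000
0000000001
0000010010
0000000000
0000010000
1101000000
0000010000

Cell (6,0) at generation 4: 1 -> alive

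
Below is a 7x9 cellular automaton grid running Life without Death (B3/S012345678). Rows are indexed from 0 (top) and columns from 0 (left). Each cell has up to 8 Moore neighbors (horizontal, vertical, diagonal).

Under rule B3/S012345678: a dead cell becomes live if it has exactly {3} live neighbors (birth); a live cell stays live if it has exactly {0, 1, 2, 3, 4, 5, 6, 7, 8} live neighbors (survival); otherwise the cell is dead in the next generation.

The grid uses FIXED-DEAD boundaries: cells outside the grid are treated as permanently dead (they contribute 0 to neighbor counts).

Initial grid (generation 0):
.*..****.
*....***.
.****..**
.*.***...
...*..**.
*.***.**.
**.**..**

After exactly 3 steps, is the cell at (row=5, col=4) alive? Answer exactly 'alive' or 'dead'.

Simulating step by step:
Generation 0 (given above): 34 live cells
Generation 1: 39 live cells
.*..****.
*....***.
*****..**
.*.***..*
.*.*..**.
*.***.**.
**.******
Generation 2: 41 live cells
.*..****.
*....***.
*****..**
.*.***..*
**.*..***
*.***.**.
**.******
Generation 3: 41 live cells
.*..****.
*....***.
*****..**
.*.***..*
**.*..***
*.***.**.
**.******

Cell (5,4) at generation 3: 1 -> alive

Answer: alive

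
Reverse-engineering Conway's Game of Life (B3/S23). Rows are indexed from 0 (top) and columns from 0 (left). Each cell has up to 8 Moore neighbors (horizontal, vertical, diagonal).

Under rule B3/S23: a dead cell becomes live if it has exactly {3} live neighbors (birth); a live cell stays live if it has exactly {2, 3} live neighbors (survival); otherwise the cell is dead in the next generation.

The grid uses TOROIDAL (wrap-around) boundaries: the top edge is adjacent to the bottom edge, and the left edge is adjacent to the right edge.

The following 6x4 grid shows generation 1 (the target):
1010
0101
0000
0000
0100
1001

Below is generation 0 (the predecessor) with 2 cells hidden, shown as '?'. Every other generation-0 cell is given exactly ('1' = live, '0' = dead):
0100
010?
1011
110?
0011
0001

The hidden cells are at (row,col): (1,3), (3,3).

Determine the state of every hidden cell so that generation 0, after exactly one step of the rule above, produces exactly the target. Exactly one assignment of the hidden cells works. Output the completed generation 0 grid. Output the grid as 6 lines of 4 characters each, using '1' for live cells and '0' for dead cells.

Hidden generation-0 cells (in order): (1,3), (3,3).
A hidden cell only influences target cells in its own 3x3 neighborhood. Try each of the 2^2 = 4 assignments, step the completed generation 0 forward once under B3/S23, and compare with the target:
  (1,3)=0 (3,3)=0 -> step gives (2,2)='1' but target has '0' -> reject
  (1,3)=0 (3,3)=1 -> step reproduces the target at every cell -> ACCEPT
  (1,3)=1 (3,3)=0 -> step gives (0,0)='0' but target has '1' -> reject
  (1,3)=1 (3,3)=1 -> step gives (0,0)='0' but target has '1' -> reject
Unique solution: (1,3)=dead, (3,3)=live.
Check: live-neighbor counts of every cell in the completed generation 0:
3131
4343
5544
5466
5344
3242
Applying B3/S23 to generation 0 with these counts gives:
1010
0101
0000
0000
0100
1001
which matches the target exactly.

Answer: 0100
0100
1011
1101
0011
0001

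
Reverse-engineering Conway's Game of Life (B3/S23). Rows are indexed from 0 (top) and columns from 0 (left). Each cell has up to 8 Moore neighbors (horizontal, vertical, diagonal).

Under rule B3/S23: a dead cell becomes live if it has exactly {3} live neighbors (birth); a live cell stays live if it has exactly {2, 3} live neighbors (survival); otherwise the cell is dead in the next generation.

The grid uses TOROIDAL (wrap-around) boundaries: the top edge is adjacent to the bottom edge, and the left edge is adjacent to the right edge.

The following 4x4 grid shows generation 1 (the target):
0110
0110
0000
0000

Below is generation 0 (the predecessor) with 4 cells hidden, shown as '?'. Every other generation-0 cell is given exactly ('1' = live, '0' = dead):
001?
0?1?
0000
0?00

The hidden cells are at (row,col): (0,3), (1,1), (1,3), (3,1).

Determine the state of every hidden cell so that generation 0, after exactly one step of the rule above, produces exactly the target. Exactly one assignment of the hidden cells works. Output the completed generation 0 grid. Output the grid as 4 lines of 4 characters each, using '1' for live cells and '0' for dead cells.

Hidden generation-0 cells (in order): (0,3), (1,1), (1,3), (3,1).
A hidden cell only influences target cells in its own 3x3 neighborhood. Try each of the 2^4 = 16 assignments, step the completed generation 0 forward once under B3/S23, and compare with the target:
  (0,3)=0 (1,1)=0 (1,3)=0 (3,1)=0 -> step gives (0,1)='0' but target has '1' -> reject
  (0,3)=0 (1,1)=0 (1,3)=0 (3,1)=1 -> step gives (1,1)='0' but target has '1' -> reject
  (0,3)=0 (1,1)=0 (1,3)=1 (3,1)=0 -> step gives (0,1)='0' but target has '1' -> reject
  (0,3)=0 (1,1)=0 (1,3)=1 (3,1)=1 -> step gives (0,3)='1' but target has '0' -> reject
  (0,3)=0 (1,1)=1 (1,3)=0 (3,1)=0 -> step reproduces the target at every cell -> ACCEPT
  (0,3)=0 (1,1)=1 (1,3)=0 (3,1)=1 -> step gives (0,1)='0' but target has '1' -> reject
  (0,3)=0 (1,1)=1 (1,3)=1 (3,1)=0 -> step gives (0,3)='1' but target has '0' -> reject
  (0,3)=0 (1,1)=1 (1,3)=1 (3,1)=1 -> step gives (0,0)='1' but target has '0' -> reject
  (0,3)=1 (1,1)=0 (1,3)=0 (3,1)=0 -> step gives (0,1)='0' but target has '1' -> reject
  (0,3)=1 (1,1)=0 (1,3)=0 (3,1)=1 -> step gives (0,3)='1' but target has '0' -> reject
  (0,3)=1 (1,1)=0 (1,3)=1 (3,1)=0 -> step gives (0,1)='0' but target has '1' -> reject
  (0,3)=1 (1,1)=0 (1,3)=1 (3,1)=1 -> step gives (0,0)='1' but target has '0' -> reject
  (0,3)=1 (1,1)=1 (1,3)=0 (3,1)=0 -> step gives (0,3)='1' but target has '0' -> reject
  (0,3)=1 (1,1)=1 (1,3)=0 (3,1)=1 -> step gives (0,0)='1' but target has '0' -> reject
  (0,3)=1 (1,1)=1 (1,3)=1 (3,1)=0 -> step gives (0,0)='1' but target has '0' -> reject
  (0,3)=1 (1,1)=1 (1,3)=1 (3,1)=1 -> step gives (0,1)='0' but target has '1' -> reject
Unique solution: (0,3)=dead, (1,1)=live, (1,3)=dead, (3,1)=dead.
Check: live-neighbor counts of every cell in the completed generation 0:
1322
1222
1221
0111
Applying B3/S23 to generation 0 with these counts gives:
0110
0110
0000
0000
which matches the target exactly.

Answer: 0010
0110
0000
0000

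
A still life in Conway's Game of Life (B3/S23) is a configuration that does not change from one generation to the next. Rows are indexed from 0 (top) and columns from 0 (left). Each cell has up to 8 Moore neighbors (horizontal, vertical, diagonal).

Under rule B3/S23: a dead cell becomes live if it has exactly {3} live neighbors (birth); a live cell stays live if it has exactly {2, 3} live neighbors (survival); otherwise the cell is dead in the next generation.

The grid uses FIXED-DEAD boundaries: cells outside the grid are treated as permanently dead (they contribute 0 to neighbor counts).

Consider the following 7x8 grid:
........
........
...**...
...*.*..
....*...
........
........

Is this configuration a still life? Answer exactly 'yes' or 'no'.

Compute generation 1 and compare to generation 0 (given above):
Generation 1:
........
........
...**...
...*.*..
....*...
........
........
The grids are IDENTICAL -> still life.

Answer: yes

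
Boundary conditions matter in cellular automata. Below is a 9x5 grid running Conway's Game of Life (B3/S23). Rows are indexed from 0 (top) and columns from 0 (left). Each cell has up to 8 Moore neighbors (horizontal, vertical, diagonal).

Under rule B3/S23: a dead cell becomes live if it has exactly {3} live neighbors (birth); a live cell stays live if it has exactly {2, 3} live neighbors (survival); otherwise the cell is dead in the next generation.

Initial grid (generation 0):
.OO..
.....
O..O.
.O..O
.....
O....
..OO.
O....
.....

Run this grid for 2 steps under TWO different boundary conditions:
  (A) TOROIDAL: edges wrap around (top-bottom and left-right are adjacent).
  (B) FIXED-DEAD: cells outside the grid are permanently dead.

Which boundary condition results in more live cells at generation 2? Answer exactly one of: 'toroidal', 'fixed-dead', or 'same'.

Answer: toroidal

Derivation:
Under TOROIDAL boundary, generation 2:
.OO..
OO...
...OO
.O...
O...O
O....
.....
O....
.....
Population = 11

Under FIXED-DEAD boundary, generation 2:
.....
.....
.....
.....
.....
.....
.....
.....
.....
Population = 0

Comparison: toroidal=11, fixed-dead=0 -> toroidal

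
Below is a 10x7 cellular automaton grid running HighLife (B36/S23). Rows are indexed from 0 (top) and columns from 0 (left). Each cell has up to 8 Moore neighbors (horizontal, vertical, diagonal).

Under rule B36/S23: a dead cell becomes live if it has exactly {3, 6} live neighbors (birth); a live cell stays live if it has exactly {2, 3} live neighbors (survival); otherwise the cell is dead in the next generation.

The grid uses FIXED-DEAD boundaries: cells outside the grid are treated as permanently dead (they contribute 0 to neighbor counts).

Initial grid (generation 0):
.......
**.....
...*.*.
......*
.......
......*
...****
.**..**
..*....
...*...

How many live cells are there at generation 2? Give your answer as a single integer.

Simulating step by step:
Generation 0 (given above): 16 live cells
Generation 1: 11 live cells
.......
.......
.......
.......
.......
....*.*
..***..
.**...*
.***...
.......
Generation 2: 10 live cells
.......
.......
.......
.......
.......
....**.
.**.*..
...**..
.*.*...
..*....
Population at generation 2: 10

Answer: 10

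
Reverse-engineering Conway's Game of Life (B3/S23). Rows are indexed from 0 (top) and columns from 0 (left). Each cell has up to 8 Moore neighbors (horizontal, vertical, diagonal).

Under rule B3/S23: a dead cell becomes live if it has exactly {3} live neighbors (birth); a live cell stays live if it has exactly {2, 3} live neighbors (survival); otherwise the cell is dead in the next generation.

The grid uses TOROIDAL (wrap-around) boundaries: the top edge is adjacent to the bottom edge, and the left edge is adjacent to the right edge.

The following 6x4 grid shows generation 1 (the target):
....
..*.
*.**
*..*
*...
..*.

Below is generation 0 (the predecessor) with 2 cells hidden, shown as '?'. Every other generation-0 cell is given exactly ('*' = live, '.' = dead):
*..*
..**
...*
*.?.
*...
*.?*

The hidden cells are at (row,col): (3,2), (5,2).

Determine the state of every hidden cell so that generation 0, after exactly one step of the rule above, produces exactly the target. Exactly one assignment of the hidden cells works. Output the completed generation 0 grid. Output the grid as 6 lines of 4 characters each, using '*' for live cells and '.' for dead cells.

Answer: *..*
..**
...*
*...
*...
*.**

Derivation:
Hidden generation-0 cells (in order): (3,2), (5,2).
A hidden cell only influences target cells in its own 3x3 neighborhood. Try each of the 2^2 = 4 assignments, step the completed generation 0 forward once under B3/S23, and compare with the target:
  (3,2)=. (5,2)=. -> step gives (0,1)='*' but target has '.' -> reject
  (3,2)=. (5,2)=* -> step reproduces the target at every cell -> ACCEPT
  (3,2)=* (5,2)=. -> step gives (0,1)='*' but target has '.' -> reject
  (3,2)=* (5,2)=* -> step gives (2,1)='*' but target has '.' -> reject
Unique solution: (3,2)=dead, (5,2)=live.
Check: live-neighbor counts of every cell in the completed generation 0:
4456
4234
3233
2213
3425
4425
Applying B3/S23 to generation 0 with these counts gives:
....
..*.
*.**
*..*
*...
..*.
which matches the target exactly.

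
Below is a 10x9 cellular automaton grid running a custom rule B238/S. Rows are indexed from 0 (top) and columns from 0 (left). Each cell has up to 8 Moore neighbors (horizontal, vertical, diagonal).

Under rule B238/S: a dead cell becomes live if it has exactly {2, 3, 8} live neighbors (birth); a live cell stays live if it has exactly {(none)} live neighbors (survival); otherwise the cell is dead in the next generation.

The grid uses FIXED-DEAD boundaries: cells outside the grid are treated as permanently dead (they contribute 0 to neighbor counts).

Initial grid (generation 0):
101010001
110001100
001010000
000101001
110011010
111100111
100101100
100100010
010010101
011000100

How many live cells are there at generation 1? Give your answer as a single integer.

Simulating step by step:
Generation 0 (given above): 39 live cells
Generation 1: 28 live cells
000101110
001010010
110100110
111000110
000000000
000000000
000000001
011000001
100101000
100101010
Population at generation 1: 28

Answer: 28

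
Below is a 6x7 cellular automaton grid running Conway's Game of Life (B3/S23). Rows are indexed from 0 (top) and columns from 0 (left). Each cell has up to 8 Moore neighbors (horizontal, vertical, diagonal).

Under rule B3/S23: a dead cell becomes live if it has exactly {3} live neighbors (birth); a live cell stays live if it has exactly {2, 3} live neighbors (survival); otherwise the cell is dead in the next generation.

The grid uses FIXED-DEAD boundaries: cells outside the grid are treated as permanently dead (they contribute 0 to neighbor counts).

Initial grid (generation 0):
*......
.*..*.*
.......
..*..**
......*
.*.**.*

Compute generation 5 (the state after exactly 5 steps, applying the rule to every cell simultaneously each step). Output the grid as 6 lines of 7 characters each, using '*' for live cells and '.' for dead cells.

Answer: .......
....***
...*..*
..*....
..*...*
...***.

Derivation:
Simulating step by step:
Generation 0 (given above): 12 live cells
Generation 1: 8 live cells
.......
.......
......*
.....**
..***.*
.....*.
Generation 2: 11 live cells
.......
.......
.....**
...**.*
...**.*
...***.
Generation 3: 9 live cells
.......
.......
....***
...*..*
..*...*
...*.*.
Generation 4: 12 live cells
.......
.....*.
....***
...**.*
..*****
.......
Generation 5: 11 live cells
(generation 5 grid is the final answer)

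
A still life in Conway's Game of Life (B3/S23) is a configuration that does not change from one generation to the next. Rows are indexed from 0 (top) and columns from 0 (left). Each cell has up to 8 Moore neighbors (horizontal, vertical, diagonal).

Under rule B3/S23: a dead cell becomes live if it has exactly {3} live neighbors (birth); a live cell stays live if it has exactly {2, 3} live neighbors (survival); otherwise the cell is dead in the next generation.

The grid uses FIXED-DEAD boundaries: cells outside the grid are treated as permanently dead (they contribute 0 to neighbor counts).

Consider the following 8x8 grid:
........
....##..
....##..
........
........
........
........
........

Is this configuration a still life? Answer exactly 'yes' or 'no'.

Compute generation 1 and compare to generation 0 (given above):
Generation 1:
........
....##..
....##..
........
........
........
........
........
The grids are IDENTICAL -> still life.

Answer: yes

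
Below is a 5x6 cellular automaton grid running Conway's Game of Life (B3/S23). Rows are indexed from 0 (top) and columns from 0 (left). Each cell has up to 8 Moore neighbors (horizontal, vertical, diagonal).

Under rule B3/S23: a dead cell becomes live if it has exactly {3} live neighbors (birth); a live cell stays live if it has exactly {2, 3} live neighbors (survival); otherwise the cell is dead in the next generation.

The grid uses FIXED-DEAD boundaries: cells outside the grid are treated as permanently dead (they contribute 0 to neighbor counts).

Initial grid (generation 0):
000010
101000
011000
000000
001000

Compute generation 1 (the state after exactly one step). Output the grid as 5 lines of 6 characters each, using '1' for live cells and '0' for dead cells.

Answer: 000000
001100
011000
011000
000000

Derivation:
Simulating step by step:
Generation 0 (given above): 6 live cells
Generation 1: 6 live cells
(generation 1 grid is the final answer)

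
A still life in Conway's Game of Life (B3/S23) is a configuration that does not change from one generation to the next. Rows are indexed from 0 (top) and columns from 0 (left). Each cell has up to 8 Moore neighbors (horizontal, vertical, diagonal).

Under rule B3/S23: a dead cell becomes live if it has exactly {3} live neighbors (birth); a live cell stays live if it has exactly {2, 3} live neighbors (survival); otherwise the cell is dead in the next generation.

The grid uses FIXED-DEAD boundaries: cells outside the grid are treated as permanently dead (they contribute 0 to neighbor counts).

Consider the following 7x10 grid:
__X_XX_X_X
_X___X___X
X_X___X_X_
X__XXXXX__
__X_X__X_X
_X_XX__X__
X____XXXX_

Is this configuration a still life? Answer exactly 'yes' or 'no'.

Compute generation 1 and compare to generation 0 (given above):
Generation 1:
____XXX_X_
_XXXXX_X_X
X_XX____X_
__X_X_____
_XX____X__
_XXXX_____
____XXXXX_
Cell (0,2) differs: gen0=1 vs gen1=0 -> NOT a still life.

Answer: no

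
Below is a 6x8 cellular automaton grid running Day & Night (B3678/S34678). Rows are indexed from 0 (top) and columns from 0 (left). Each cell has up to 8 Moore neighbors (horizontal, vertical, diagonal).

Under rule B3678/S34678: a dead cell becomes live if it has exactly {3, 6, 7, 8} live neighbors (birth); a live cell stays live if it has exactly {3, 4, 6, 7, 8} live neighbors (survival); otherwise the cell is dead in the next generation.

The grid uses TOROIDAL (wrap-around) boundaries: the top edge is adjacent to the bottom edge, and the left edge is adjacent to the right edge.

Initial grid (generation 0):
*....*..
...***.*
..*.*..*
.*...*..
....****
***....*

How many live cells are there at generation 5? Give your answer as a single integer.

Simulating step by step:
Generation 0 (given above): 19 live cells
Generation 1: 21 live cells
*.**....
*..***..
*...*...
*..*.*.*
..*..***
**..*..*
Generation 2: 22 live cells
*.**.*..
..***..*
**....*.
**...*.*
*..*.*..
**...*.*
Generation 3: 24 live cells
*.**....
..******
.*.****.
.**.*..*
*.*.....
**.*...*
Generation 4: 21 live cells
*....*..
*..**.**
.*****..
.**.*.*.
.**.....
*..*...*
Generation 5: 19 live cells
**.*...*
*..*..**
.*.*....
*.***...
.**....*
*.*.....
Population at generation 5: 19

Answer: 19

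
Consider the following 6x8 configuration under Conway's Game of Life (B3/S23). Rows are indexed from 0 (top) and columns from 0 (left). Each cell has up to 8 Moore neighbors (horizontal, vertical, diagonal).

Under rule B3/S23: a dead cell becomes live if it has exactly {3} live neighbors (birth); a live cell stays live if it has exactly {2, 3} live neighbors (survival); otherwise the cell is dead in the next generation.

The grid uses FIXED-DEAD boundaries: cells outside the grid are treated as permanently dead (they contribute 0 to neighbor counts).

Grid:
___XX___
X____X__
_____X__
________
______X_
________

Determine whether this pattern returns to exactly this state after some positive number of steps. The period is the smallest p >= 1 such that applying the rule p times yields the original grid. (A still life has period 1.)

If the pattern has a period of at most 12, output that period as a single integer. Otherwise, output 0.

Answer: 0

Derivation:
Simulating and comparing each generation to the original:
Gen 0 (original, given above): 6 live cells
Gen 1: 2 live cells, differs from original
Gen 2: 0 live cells, differs from original
Gen 3: 0 live cells, differs from original
Gen 4: 0 live cells, differs from original
Gen 5: 0 live cells, differs from original
Gen 6: 0 live cells, differs from original
Gen 7: 0 live cells, differs from original
Gen 8: 0 live cells, differs from original
Gen 9: 0 live cells, differs from original
Gen 10: 0 live cells, differs from original
Gen 11: 0 live cells, differs from original
Gen 12: 0 live cells, differs from original
No period found within 12 steps.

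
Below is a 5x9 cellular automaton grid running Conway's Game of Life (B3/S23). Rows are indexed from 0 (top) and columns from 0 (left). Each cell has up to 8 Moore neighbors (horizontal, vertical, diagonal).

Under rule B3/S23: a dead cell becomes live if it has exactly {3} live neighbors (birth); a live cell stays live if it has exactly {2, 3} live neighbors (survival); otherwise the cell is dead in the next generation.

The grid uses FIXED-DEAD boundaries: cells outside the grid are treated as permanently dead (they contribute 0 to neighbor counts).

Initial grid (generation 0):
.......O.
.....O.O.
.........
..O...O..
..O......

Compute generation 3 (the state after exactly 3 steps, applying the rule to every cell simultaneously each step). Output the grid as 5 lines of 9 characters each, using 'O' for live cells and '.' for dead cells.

Answer: ......O..
......O..
......O..
.........
.........

Derivation:
Simulating step by step:
Generation 0 (given above): 6 live cells
Generation 1: 3 live cells
......O..
......O..
......O..
.........
.........
Generation 2: 3 live cells
.........
.....OOO.
.........
.........
.........
Generation 3: 3 live cells
(generation 3 grid is the final answer)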